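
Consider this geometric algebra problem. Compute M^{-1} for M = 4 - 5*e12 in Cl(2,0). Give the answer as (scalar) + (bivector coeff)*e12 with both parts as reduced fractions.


M = 4 - 5*e12, where e12^2 = -1.
Since M commutes with its reverse ~M = a - b*e12, M * ~M = a^2 - b^2*e12^2 = a^2 + b^2.
So M^{-1} = ~M / (a^2 + b^2) = (a - b*e12)/(a^2 + b^2).
a^2 + b^2 = 16 + 25 = 41
Scalar part = 4/41 = 4/41
Bivector coeff = 5/41 = 5/41
M^{-1} = 4/41 + 5/41*e12


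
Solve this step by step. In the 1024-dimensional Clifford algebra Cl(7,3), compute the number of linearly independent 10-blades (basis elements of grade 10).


Number of grade-k basis blades in Cl(p,q) with n = p + q is C(n, k).
n = 7 + 3 = 10
C(10, 10) = 10! / (10! * 0!)
= 3628800 / (3628800 * 1)
= 1


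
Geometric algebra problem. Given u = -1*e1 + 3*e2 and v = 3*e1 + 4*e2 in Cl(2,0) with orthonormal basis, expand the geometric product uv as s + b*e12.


Expand: (-1*e1 + 3*e2)(3*e1 + 4*e2)
= (-1)*3*e1e1 + (-1)*4*e1e2 + 3*3*e2e1 + 3*4*e2e2
Using e1^2 = e2^2 = 1, e2e1 = -e1e2:
Scalar part s = (-1)*3 + 3*4 = -3 + 12 = 9
Bivector part b = (-1)*4 - 3*3 = -4 - 9 = -13
uv = 9 - 13*e12


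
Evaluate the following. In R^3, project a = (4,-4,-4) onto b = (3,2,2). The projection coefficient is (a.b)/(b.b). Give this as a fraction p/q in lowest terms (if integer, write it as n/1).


Projection coefficient = (a . b) / (b . b)
a . b = 4*3 + (-4)*2 + (-4)*2
= 12 + (-8) + (-8) = -4
b . b = 3^2 + 2^2 + 2^2
= 9 + 4 + 4 = 17
Coefficient = -4/17
In lowest terms: -4/17


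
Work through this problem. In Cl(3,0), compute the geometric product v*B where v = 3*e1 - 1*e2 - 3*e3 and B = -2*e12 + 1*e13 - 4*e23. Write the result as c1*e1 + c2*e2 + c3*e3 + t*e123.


vB has grade-1 (vector) and grade-3 (trivector) parts: vB = (v _| B) + (v ^ B).
Vector part <vB>_1:
  e1: -v2*b12 - v3*b13 = -(-1)*(-2) - (-3)*(1) = 1
  e2: v1*b12 - v3*b23 = (3)*(-2) - (-3)*(-4) = -18
  e3: v1*b13 + v2*b23 = (3)*(1) + (-1)*(-4) = 7
Trivector part <vB>_3:
  e123: v1*b23 - v2*b13 + v3*b12 = (3)*(-4) - (-1)*(1) + (-3)*(-2) = -5
vB = 1*e1 - 18*e2 + 7*e3 - 5*e123


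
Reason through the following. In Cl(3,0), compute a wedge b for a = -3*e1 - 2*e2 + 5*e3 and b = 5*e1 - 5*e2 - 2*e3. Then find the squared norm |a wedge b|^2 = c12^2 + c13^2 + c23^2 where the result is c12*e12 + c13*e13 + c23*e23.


a wedge b = (a1*b2 - a2*b1)*e12 + (a1*b3 - a3*b1)*e13 + (a2*b3 - a3*b2)*e23
e12 coeff: (-3)*(-5) - (-2)*5 = 15 - (-10) = 25
e13 coeff: (-3)*(-2) - 5*5 = 6 - 25 = -19
e23 coeff: (-2)*(-2) - 5*(-5) = 4 - (-25) = 29
|a wedge b|^2 = 25^2 + (-19)^2 + 29^2
= 625 + 361 + 841
= 1827


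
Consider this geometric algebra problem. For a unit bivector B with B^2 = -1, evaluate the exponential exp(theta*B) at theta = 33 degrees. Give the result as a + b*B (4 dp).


For a unit bivector B with B^2 = -1, the exponential series gives
e^(theta*B) = cos(theta) + sin(theta)*B (the GA analogue of Euler's formula).
theta = 33 degrees = 0.575959 rad
cos(33 deg) = 0.8387
sin(33 deg) = 0.5446
exp(theta*B) = 0.8387 + 0.5446*B


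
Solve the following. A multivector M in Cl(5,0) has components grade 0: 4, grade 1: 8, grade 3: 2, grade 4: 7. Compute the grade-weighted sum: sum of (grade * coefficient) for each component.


Grade-weighted sum = sum of grade_k * coefficient_k
0*4 = 0
1*8 = 8
3*2 = 6
4*7 = 28
Total = 0 + 8 + 6 + 28 = 42


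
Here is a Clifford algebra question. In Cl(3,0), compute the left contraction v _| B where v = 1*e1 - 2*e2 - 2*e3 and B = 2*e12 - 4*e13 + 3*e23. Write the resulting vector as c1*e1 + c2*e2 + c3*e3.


Left contraction v _| B = <vB>_1 (grade-1 part of the geometric product vB).
Using e1_|e12 = e2, e2_|e12 = -e1, e1_|e13 = e3, e3_|e13 = -e1, e2_|e23 = e3, e3_|e23 = -e2:
e1 coeff: -v2*b12 - v3*b13 = -(-2)*(2) - (-2)*(-4) = -4
e2 coeff: v1*b12 - v3*b23 = (1)*(2) - (-2)*(3) = 8
e3 coeff: v1*b13 + v2*b23 = (1)*(-4) + (-2)*(3) = -10
v _| B = -4*e1 + 8*e2 - 10*e3


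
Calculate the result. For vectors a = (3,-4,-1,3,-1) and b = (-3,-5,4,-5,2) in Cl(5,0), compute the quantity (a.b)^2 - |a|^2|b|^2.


a . b = 3*(-3) + (-4)*(-5) + (-1)*4 + 3*(-5) + (-1)*2
= -9 + 20 + (-4) + (-15) + (-2) = -10
|a|^2 = 3^2 + (-4)^2 + (-1)^2 + 3^2 + (-1)^2 = 36
|b|^2 = (-3)^2 + (-5)^2 + 4^2 + (-5)^2 + 2^2 = 79
(a.b)^2 = (-10)^2 = 100
|a|^2 * |b|^2 = 36 * 79 = 2844
Result = 100 - 2844 = -2744


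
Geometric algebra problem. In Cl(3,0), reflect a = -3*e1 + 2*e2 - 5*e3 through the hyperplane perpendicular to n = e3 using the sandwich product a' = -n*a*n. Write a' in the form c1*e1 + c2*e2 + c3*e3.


Reflection formula: a' = -n*a*n, with n = e3 (unit vector, n^2 = 1).
For reflection through hyperplane perp to e3:
The component along e3 flips sign, others stay.
a = (-3, 2, -5)
a' = (-3, 2, 5)
a' = -3*e1 + 2*e2 + 5*e3


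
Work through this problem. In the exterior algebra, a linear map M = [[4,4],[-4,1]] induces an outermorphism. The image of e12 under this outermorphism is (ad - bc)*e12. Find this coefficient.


The outermorphism of a linear map f sends e1^e2 to f(e1)^f(e2).
f(e1) = 4*e1 - 4*e2
f(e2) = 4*e1 + 1*e2
f(e1) ^ f(e2) = (4*e1 - 4*e2) ^ (4*e1 + 1*e2)
= 4*1*e12 + (-4)*4*e21
= (4 - (-16))*e12
= 20*e12
Coefficient = 20


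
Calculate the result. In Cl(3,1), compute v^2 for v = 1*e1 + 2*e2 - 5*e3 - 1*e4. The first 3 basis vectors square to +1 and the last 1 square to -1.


v^2 = sum of c_i^2 * e_i^2
Positive signature terms (e_i^2 = +1): 1^2 + 2^2 + (-5)^2 = 30
Negative signature terms (e_j^2 = -1): (-1)^2 = 1
v^2 = 30 - 1 = 29


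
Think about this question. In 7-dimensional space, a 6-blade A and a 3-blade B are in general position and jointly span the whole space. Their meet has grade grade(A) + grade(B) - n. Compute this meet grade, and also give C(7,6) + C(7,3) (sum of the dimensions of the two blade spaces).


Meet grade = grade(A) + grade(B) - n
= 6 + 3 - 7 = 2
C(7,6) = 7
C(7,3) = 35
dim_A + dim_B = 7 + 35 = 42


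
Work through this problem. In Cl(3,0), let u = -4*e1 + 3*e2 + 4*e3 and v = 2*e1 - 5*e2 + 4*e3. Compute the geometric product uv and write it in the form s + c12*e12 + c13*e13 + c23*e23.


In Cl(3,0): e_i^2 = 1, e_ie_j = -e_je_i for i != j.
Scalar part = u . v = (-4)*2 + 3*(-5) + 4*4
= -8 + (-15) + 16 = -7
e12 coeff = (-4)*(-5) - 3*2 = 20 - 6 = 14
e13 coeff = (-4)*4 - 4*2 = -16 - 8 = -24
e23 coeff = 3*4 - 4*(-5) = 12 - (-20) = 32
uv = -7 + 14*e12 - 24*e13 + 32*e23


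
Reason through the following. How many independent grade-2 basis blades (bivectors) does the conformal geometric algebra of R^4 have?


The conformal model of R^4 uses Cl(5,1) with m = 4 + 2 = 6 generators.
Number of grade-2 blades = C(m, 2) = C(6, 2)
= 6*5/2 = 15


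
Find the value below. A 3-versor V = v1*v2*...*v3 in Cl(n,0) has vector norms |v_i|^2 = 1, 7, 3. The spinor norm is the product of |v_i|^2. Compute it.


Spinor norm N(V) = |v1|^2 * |v2|^2 * ... * |v3|^2
= 1 * 7 * 3
Running product: 1, 7, 21
N(V) = 21


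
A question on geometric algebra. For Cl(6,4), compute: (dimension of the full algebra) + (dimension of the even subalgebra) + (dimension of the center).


n = 6 + 4 = 10
Total dim = 2^10 = 1024
Even subalgebra dim = 2^9 = 512
n is even, so center dim = 1
Sum = 1024 + 512 + 1 = 1537


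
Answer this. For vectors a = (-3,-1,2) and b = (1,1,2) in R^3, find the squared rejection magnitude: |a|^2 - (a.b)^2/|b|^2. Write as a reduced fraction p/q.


|a|^2 = (-3)^2 + (-1)^2 + 2^2 = 14
|b|^2 = 1^2 + 1^2 + 2^2 = 6
a . b = (-3)*1 + (-1)*1 + 2*2 = 0
(a.b)^2 = 0^2 = 0
|rej|^2 = 14 - 0/6
= (84 - 0)/6
= 84/6
In lowest terms: 14/1


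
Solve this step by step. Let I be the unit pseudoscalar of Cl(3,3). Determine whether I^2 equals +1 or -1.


The pseudoscalar I = e1...e_n (product of all n generators) of Cl(p,q) satisfies I^2 = (-1)^(q + n(n-1)/2).
p = 3, q = 3, n = p + q = 6
n(n-1)/2 = 6 * 5 / 2 = 15
Exponent = q + n(n-1)/2 = 3 + 15 = 18
I^2 = (-1)^18 = +1


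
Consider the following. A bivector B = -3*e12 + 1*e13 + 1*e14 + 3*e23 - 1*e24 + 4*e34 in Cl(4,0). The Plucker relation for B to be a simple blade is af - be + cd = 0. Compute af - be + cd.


Plucker relation: af - be + cd
a*f = (-3)*4 = -12
b*e = 1*(-1) = -1
c*d = 1*3 = 3
af - be + cd = -12 - (-1) + 3
= -8


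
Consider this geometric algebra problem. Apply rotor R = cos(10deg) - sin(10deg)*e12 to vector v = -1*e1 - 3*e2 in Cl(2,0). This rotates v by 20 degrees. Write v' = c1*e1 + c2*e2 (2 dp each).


Rotor R = cos(10deg) - sin(10deg)*e12
Rotation angle theta = 2 * 10 = 20 degrees
v' = R*v*~R rotates v by theta.
cos(20deg) = 0.9397, sin(20deg) = 0.3420
v'_1 = -1*cos(20deg) - (-3)*sin(20deg)
= -1*0.9397 - (-3)*0.3420
= 0.09
v'_2 = -1*sin(20deg) + (-3)*cos(20deg)
= -1*0.3420 + (-3)*0.9397
= -3.16
v' = 0.09*e1 - 3.16*e2


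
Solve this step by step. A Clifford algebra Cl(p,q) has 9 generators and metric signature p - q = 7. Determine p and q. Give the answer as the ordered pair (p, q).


We need p + q = 9 and p - q = 7.
Adding: 2p = 9 + 7 = 16, so p = 8.
Then q = 9 - 8 = 1.
(p, q) = (8, 1)


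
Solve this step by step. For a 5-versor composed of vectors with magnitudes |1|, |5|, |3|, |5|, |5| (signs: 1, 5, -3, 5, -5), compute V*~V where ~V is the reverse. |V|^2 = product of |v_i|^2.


Each vector v_i has |v_i|^2 = s_i^2
Squared scales: 1^2 = 1, 5^2 = 25, (-3)^2 = 9, 5^2 = 25, (-5)^2 = 25
|V|^2 = 1 * 25 * 9 * 25 * 25
= 140625


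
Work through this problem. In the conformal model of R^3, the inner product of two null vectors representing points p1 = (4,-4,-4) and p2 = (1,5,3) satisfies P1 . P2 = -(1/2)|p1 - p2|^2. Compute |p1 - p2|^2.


p1 - p2 = (3, -9, -7)
|p1 - p2|^2 = 3^2 + (-9)^2 + (-7)^2
= 9 + 81 + 49
= 139


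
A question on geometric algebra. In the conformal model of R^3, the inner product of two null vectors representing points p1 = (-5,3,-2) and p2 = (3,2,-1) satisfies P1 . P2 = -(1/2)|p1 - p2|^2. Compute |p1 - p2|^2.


p1 - p2 = (-8, 1, -1)
|p1 - p2|^2 = (-8)^2 + 1^2 + (-1)^2
= 64 + 1 + 1
= 66


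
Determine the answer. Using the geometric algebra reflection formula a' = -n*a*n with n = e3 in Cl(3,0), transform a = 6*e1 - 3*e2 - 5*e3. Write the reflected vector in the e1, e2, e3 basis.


Reflection formula: a' = -n*a*n, with n = e3 (unit vector, n^2 = 1).
For reflection through hyperplane perp to e3:
The component along e3 flips sign, others stay.
a = (6, -3, -5)
a' = (6, -3, 5)
a' = 6*e1 - 3*e2 + 5*e3


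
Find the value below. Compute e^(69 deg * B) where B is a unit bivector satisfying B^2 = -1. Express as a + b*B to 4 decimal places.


For a unit bivector B with B^2 = -1, the exponential series gives
e^(theta*B) = cos(theta) + sin(theta)*B (the GA analogue of Euler's formula).
theta = 69 degrees = 1.204277 rad
cos(69 deg) = 0.3584
sin(69 deg) = 0.9336
exp(theta*B) = 0.3584 + 0.9336*B


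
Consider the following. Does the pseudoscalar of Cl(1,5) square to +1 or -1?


The pseudoscalar I = e1...e_n (product of all n generators) of Cl(p,q) satisfies I^2 = (-1)^(q + n(n-1)/2).
p = 1, q = 5, n = p + q = 6
n(n-1)/2 = 6 * 5 / 2 = 15
Exponent = q + n(n-1)/2 = 5 + 15 = 20
I^2 = (-1)^20 = +1


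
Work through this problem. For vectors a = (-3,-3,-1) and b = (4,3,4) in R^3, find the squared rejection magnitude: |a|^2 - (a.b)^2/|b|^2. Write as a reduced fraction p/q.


|a|^2 = (-3)^2 + (-3)^2 + (-1)^2 = 19
|b|^2 = 4^2 + 3^2 + 4^2 = 41
a . b = (-3)*4 + (-3)*3 + (-1)*4 = -25
(a.b)^2 = (-25)^2 = 625
|rej|^2 = 19 - 625/41
= (779 - 625)/41
= 154/41
In lowest terms: 154/41


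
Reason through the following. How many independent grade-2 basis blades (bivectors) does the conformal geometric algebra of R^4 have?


The conformal model of R^4 uses Cl(5,1) with m = 4 + 2 = 6 generators.
Number of grade-2 blades = C(m, 2) = C(6, 2)
= 6*5/2 = 15


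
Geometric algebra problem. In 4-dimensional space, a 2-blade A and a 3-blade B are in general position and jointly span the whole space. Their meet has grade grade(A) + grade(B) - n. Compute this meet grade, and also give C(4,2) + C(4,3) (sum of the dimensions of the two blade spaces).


Meet grade = grade(A) + grade(B) - n
= 2 + 3 - 4 = 1
C(4,2) = 6
C(4,3) = 4
dim_A + dim_B = 6 + 4 = 10


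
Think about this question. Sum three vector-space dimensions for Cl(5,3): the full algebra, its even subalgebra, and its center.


n = 5 + 3 = 8
Total dim = 2^8 = 256
Even subalgebra dim = 2^7 = 128
n is even, so center dim = 1
Sum = 256 + 128 + 1 = 385


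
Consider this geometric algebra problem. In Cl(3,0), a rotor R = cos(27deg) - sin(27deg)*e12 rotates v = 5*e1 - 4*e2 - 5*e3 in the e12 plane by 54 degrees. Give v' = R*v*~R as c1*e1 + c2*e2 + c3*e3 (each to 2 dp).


Rotor R = cos(27deg) - sin(27deg)*e12
Rotation angle theta = 2 * 27 = 54 degrees in the e12 plane (e1 -> e2).
The component perpendicular to the plane (e3) is invariant: v'_3 = v3 = -5.00
cos(54deg) = 0.5878, sin(54deg) = 0.8090
v'_1 = v1*cos(theta) - v2*sin(theta) = 5*0.5878 - (-4)*0.8090 = 6.17
v'_2 = v1*sin(theta) + v2*cos(theta) = 5*0.8090 + (-4)*0.5878 = 1.69
v' = 6.17*e1 + 1.69*e2 - 5.00*e3


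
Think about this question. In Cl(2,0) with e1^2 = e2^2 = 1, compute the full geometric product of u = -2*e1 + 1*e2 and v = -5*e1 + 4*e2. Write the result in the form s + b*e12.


Expand: (-2*e1 + 1*e2)(-5*e1 + 4*e2)
= (-2)*(-5)*e1e1 + (-2)*4*e1e2 + 1*(-5)*e2e1 + 1*4*e2e2
Using e1^2 = e2^2 = 1, e2e1 = -e1e2:
Scalar part s = (-2)*(-5) + 1*4 = 10 + 4 = 14
Bivector part b = (-2)*4 - 1*(-5) = -8 - (-5) = -3
uv = 14 - 3*e12


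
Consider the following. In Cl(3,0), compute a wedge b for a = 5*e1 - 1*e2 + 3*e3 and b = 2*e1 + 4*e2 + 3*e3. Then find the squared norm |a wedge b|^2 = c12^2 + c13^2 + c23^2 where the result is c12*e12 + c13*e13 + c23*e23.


a wedge b = (a1*b2 - a2*b1)*e12 + (a1*b3 - a3*b1)*e13 + (a2*b3 - a3*b2)*e23
e12 coeff: 5*4 - (-1)*2 = 20 - (-2) = 22
e13 coeff: 5*3 - 3*2 = 15 - 6 = 9
e23 coeff: (-1)*3 - 3*4 = -3 - 12 = -15
|a wedge b|^2 = 22^2 + 9^2 + (-15)^2
= 484 + 81 + 225
= 790


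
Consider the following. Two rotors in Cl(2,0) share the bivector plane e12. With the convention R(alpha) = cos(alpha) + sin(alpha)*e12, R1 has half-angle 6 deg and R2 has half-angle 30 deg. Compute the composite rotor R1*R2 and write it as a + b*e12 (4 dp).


Same-plane rotors commute and their half-angles add:
R1*R2 = cos(a1 + a2) + sin(a1 + a2)*e12.
a1 + a2 = 6 + 30 = 36 deg
cos(36 deg) = 0.8090
sin(36 deg) = 0.5878
R1*R2 = 0.8090 + 0.5878*e12


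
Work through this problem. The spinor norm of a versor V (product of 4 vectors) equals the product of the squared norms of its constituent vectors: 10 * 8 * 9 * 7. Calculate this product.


Spinor norm N(V) = |v1|^2 * |v2|^2 * ... * |v4|^2
= 10 * 8 * 9 * 7
Running product: 10, 80, 720, 5040
N(V) = 5040


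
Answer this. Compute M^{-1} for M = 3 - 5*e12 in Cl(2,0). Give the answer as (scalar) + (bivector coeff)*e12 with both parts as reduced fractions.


M = 3 - 5*e12, where e12^2 = -1.
Since M commutes with its reverse ~M = a - b*e12, M * ~M = a^2 - b^2*e12^2 = a^2 + b^2.
So M^{-1} = ~M / (a^2 + b^2) = (a - b*e12)/(a^2 + b^2).
a^2 + b^2 = 9 + 25 = 34
Scalar part = 3/34 = 3/34
Bivector coeff = 5/34 = 5/34
M^{-1} = 3/34 + 5/34*e12


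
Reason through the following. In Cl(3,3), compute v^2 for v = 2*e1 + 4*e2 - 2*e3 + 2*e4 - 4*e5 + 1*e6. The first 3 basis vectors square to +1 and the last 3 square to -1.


v^2 = sum of c_i^2 * e_i^2
Positive signature terms (e_i^2 = +1): 2^2 + 4^2 + (-2)^2 = 24
Negative signature terms (e_j^2 = -1): 2^2 + (-4)^2 + 1^2 = 21
v^2 = 24 - 21 = 3


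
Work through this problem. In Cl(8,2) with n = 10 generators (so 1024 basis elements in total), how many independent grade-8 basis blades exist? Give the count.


Number of grade-k basis blades in Cl(p,q) with n = p + q is C(n, k).
n = 8 + 2 = 10
C(10, 8) = 10! / (8! * 2!)
= 3628800 / (40320 * 2)
= 45


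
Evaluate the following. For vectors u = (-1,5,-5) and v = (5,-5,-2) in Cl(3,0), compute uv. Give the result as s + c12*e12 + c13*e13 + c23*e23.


In Cl(3,0): e_i^2 = 1, e_ie_j = -e_je_i for i != j.
Scalar part = u . v = (-1)*5 + 5*(-5) + (-5)*(-2)
= -5 + (-25) + 10 = -20
e12 coeff = (-1)*(-5) - 5*5 = 5 - 25 = -20
e13 coeff = (-1)*(-2) - (-5)*5 = 2 - (-25) = 27
e23 coeff = 5*(-2) - (-5)*(-5) = -10 - 25 = -35
uv = -20 - 20*e12 + 27*e13 - 35*e23


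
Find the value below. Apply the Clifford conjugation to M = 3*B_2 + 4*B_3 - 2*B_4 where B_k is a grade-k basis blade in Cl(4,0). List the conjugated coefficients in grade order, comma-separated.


Clifford conjugate sign for grade k: (-1)^(k(k+1)/2)
Grade 2: (-1)^(2*3/2) = (-1)^3 = -1, coeff 3 -> -3
Grade 3: (-1)^(3*4/2) = (-1)^6 = 1, coeff 4 -> 4
Grade 4: (-1)^(4*5/2) = (-1)^10 = 1, coeff -2 -> -2
Conjugated coefficients: -3, 4, -2


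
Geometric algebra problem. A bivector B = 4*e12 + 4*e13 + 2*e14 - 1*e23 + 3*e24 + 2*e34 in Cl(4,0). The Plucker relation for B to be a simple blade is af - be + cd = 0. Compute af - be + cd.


Plucker relation: af - be + cd
a*f = 4*2 = 8
b*e = 4*3 = 12
c*d = 2*(-1) = -2
af - be + cd = 8 - 12 + (-2)
= -6


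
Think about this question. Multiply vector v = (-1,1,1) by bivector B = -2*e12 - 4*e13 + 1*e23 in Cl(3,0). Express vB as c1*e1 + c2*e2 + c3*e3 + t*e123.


vB has grade-1 (vector) and grade-3 (trivector) parts: vB = (v _| B) + (v ^ B).
Vector part <vB>_1:
  e1: -v2*b12 - v3*b13 = -(1)*(-2) - (1)*(-4) = 6
  e2: v1*b12 - v3*b23 = (-1)*(-2) - (1)*(1) = 1
  e3: v1*b13 + v2*b23 = (-1)*(-4) + (1)*(1) = 5
Trivector part <vB>_3:
  e123: v1*b23 - v2*b13 + v3*b12 = (-1)*(1) - (1)*(-4) + (1)*(-2) = 1
vB = 6*e1 + 1*e2 + 5*e3 + 1*e123


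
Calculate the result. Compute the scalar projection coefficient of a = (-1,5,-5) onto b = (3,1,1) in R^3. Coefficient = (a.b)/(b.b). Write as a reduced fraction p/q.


Projection coefficient = (a . b) / (b . b)
a . b = (-1)*3 + 5*1 + (-5)*1
= -3 + 5 + (-5) = -3
b . b = 3^2 + 1^2 + 1^2
= 9 + 1 + 1 = 11
Coefficient = -3/11
In lowest terms: -3/11


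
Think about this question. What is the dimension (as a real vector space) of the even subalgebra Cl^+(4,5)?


Even subalgebra dimension = 2^(n-1)
n = 4 + 5 = 9
2^(9 - 1) = 2^8 = 256
Verification: sum of C(9,k) for even k = 1 + 36 + 126 + 84 + 9 = 256
Result = 256


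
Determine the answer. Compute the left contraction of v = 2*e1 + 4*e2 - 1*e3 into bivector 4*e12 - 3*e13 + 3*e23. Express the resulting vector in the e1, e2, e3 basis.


Left contraction v _| B = <vB>_1 (grade-1 part of the geometric product vB).
Using e1_|e12 = e2, e2_|e12 = -e1, e1_|e13 = e3, e3_|e13 = -e1, e2_|e23 = e3, e3_|e23 = -e2:
e1 coeff: -v2*b12 - v3*b13 = -(4)*(4) - (-1)*(-3) = -19
e2 coeff: v1*b12 - v3*b23 = (2)*(4) - (-1)*(3) = 11
e3 coeff: v1*b13 + v2*b23 = (2)*(-3) + (4)*(3) = 6
v _| B = -19*e1 + 11*e2 + 6*e3


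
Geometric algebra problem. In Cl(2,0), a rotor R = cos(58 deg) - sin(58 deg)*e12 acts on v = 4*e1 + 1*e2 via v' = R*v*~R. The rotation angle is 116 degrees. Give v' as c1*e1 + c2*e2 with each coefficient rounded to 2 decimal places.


Rotor R = cos(58deg) - sin(58deg)*e12
Rotation angle theta = 2 * 58 = 116 degrees
v' = R*v*~R rotates v by theta.
cos(116deg) = -0.4384, sin(116deg) = 0.8988
v'_1 = 4*cos(116deg) - 1*sin(116deg)
= 4*(-0.4384) - 1*0.8988
= -2.65
v'_2 = 4*sin(116deg) + 1*cos(116deg)
= 4*0.8988 + 1*(-0.4384)
= 3.16
v' = -2.65*e1 + 3.16*e2


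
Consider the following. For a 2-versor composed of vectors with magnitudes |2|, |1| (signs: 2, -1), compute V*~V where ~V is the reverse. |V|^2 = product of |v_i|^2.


Each vector v_i has |v_i|^2 = s_i^2
Squared scales: 2^2 = 4, (-1)^2 = 1
|V|^2 = 4 * 1
= 4


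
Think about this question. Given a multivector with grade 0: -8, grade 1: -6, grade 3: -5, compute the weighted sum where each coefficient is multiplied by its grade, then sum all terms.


Grade-weighted sum = sum of grade_k * coefficient_k
0*(-8) = 0
1*(-6) = -6
3*(-5) = -15
Total = 0 + (-6) + (-15) = -21


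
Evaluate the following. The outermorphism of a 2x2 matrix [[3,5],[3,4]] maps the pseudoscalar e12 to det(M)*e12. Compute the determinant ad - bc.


The outermorphism of a linear map f sends e1^e2 to f(e1)^f(e2).
f(e1) = 3*e1 + 3*e2
f(e2) = 5*e1 + 4*e2
f(e1) ^ f(e2) = (3*e1 + 3*e2) ^ (5*e1 + 4*e2)
= 3*4*e12 + 3*5*e21
= (12 - 15)*e12
= -3*e12
Coefficient = -3


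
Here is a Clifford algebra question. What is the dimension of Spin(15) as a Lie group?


Spin(n) double-covers SO(n); both have Lie algebra so(n) of dimension n(n-1)/2.
n = 15
n(n-1) = 15 * 14 = 210
dim Spin(15) = 210/2 = 105


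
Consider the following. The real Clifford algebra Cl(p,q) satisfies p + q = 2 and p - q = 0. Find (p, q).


We need p + q = 2 and p - q = 0.
Adding: 2p = 2 + 0 = 2, so p = 1.
Then q = 2 - 1 = 1.
(p, q) = (1, 1)


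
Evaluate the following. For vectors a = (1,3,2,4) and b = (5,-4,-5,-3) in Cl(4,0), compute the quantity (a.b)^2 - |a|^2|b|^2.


a . b = 1*5 + 3*(-4) + 2*(-5) + 4*(-3)
= 5 + (-12) + (-10) + (-12) = -29
|a|^2 = 1^2 + 3^2 + 2^2 + 4^2 = 30
|b|^2 = 5^2 + (-4)^2 + (-5)^2 + (-3)^2 = 75
(a.b)^2 = (-29)^2 = 841
|a|^2 * |b|^2 = 30 * 75 = 2250
Result = 841 - 2250 = -1409


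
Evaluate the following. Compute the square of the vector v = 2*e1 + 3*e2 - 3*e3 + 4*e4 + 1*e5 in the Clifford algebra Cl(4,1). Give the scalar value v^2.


v^2 = sum of c_i^2 * e_i^2
Positive signature terms (e_i^2 = +1): 2^2 + 3^2 + (-3)^2 + 4^2 = 38
Negative signature terms (e_j^2 = -1): 1^2 = 1
v^2 = 38 - 1 = 37


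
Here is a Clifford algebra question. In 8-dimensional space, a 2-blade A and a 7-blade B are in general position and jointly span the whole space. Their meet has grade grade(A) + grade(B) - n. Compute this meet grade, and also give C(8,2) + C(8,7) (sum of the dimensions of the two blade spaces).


Meet grade = grade(A) + grade(B) - n
= 2 + 7 - 8 = 1
C(8,2) = 28
C(8,7) = 8
dim_A + dim_B = 28 + 8 = 36


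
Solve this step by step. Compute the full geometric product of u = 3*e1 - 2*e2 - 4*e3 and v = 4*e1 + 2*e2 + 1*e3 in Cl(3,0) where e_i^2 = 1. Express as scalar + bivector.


In Cl(3,0): e_i^2 = 1, e_ie_j = -e_je_i for i != j.
Scalar part = u . v = 3*4 + (-2)*2 + (-4)*1
= 12 + (-4) + (-4) = 4
e12 coeff = 3*2 - (-2)*4 = 6 - (-8) = 14
e13 coeff = 3*1 - (-4)*4 = 3 - (-16) = 19
e23 coeff = (-2)*1 - (-4)*2 = -2 - (-8) = 6
uv = 4 + 14*e12 + 19*e13 + 6*e23


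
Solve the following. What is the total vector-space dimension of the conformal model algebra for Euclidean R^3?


The conformal model of R^3 uses Cl(4,1): the 3 Euclidean generators plus two extra orthogonal generators e+ (e+^2 = +1) and e- (e-^2 = -1), from which the null vectors e0, einf are built.
Number of generators m = 3 + 2 = 5.
dim Cl(p,q) = 2^m = 2^5 = 32


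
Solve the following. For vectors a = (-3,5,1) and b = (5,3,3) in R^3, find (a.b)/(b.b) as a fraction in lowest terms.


Projection coefficient = (a . b) / (b . b)
a . b = (-3)*5 + 5*3 + 1*3
= -15 + 15 + 3 = 3
b . b = 5^2 + 3^2 + 3^2
= 25 + 9 + 9 = 43
Coefficient = 3/43
In lowest terms: 3/43


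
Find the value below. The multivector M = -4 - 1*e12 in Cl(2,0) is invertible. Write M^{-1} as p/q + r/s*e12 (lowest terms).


M = -4 - 1*e12, where e12^2 = -1.
Since M commutes with its reverse ~M = a - b*e12, M * ~M = a^2 - b^2*e12^2 = a^2 + b^2.
So M^{-1} = ~M / (a^2 + b^2) = (a - b*e12)/(a^2 + b^2).
a^2 + b^2 = 16 + 1 = 17
Scalar part = -4/17 = -4/17
Bivector coeff = 1/17 = 1/17
M^{-1} = -4/17 + 1/17*e12


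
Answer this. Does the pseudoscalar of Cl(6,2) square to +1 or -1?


The pseudoscalar I = e1...e_n (product of all n generators) of Cl(p,q) satisfies I^2 = (-1)^(q + n(n-1)/2).
p = 6, q = 2, n = p + q = 8
n(n-1)/2 = 8 * 7 / 2 = 28
Exponent = q + n(n-1)/2 = 2 + 28 = 30
I^2 = (-1)^30 = +1


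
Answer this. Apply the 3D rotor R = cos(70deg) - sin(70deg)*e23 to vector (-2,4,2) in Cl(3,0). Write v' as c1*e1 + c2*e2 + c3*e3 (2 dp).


Rotor R = cos(70deg) - sin(70deg)*e23
Rotation angle theta = 2 * 70 = 140 degrees in the e23 plane (e2 -> e3).
The component perpendicular to the plane (e1) is invariant: v'_1 = v1 = -2.00
cos(140deg) = -0.7660, sin(140deg) = 0.6428
v'_2 = v2*cos(theta) - v3*sin(theta) = 4*(-0.7660) - 2*0.6428 = -4.35
v'_3 = v2*sin(theta) + v3*cos(theta) = 4*0.6428 + 2*(-0.7660) = 1.04
v' = -2.00*e1 - 4.35*e2 + 1.04*e3


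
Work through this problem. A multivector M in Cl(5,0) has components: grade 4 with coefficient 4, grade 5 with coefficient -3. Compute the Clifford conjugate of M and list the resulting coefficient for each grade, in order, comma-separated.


Clifford conjugate sign for grade k: (-1)^(k(k+1)/2)
Grade 4: (-1)^(4*5/2) = (-1)^10 = 1, coeff 4 -> 4
Grade 5: (-1)^(5*6/2) = (-1)^15 = -1, coeff -3 -> 3
Conjugated coefficients: 4, 3


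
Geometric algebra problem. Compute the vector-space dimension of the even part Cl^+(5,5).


Even subalgebra dimension = 2^(n-1)
n = 5 + 5 = 10
2^(10 - 1) = 2^9 = 512
Verification: sum of C(10,k) for even k = 1 + 45 + 210 + 210 + 45 + 1 = 512
Result = 512


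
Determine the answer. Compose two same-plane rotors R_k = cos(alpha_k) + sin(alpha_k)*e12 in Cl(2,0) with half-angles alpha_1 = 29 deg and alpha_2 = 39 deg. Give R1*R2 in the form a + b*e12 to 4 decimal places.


Same-plane rotors commute and their half-angles add:
R1*R2 = cos(a1 + a2) + sin(a1 + a2)*e12.
a1 + a2 = 29 + 39 = 68 deg
cos(68 deg) = 0.3746
sin(68 deg) = 0.9272
R1*R2 = 0.3746 + 0.9272*e12


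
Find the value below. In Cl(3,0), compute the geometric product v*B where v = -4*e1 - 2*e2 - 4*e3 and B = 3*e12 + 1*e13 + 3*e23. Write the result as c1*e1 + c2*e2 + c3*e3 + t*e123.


vB has grade-1 (vector) and grade-3 (trivector) parts: vB = (v _| B) + (v ^ B).
Vector part <vB>_1:
  e1: -v2*b12 - v3*b13 = -(-2)*(3) - (-4)*(1) = 10
  e2: v1*b12 - v3*b23 = (-4)*(3) - (-4)*(3) = 0
  e3: v1*b13 + v2*b23 = (-4)*(1) + (-2)*(3) = -10
Trivector part <vB>_3:
  e123: v1*b23 - v2*b13 + v3*b12 = (-4)*(3) - (-2)*(1) + (-4)*(3) = -22
vB = 10*e1 + 0*e2 - 10*e3 - 22*e123


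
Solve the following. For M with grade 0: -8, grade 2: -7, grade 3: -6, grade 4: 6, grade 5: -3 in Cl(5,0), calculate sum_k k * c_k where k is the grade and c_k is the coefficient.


Grade-weighted sum = sum of grade_k * coefficient_k
0*(-8) = 0
2*(-7) = -14
3*(-6) = -18
4*6 = 24
5*(-3) = -15
Total = 0 + (-14) + (-18) + 24 + (-15) = -23


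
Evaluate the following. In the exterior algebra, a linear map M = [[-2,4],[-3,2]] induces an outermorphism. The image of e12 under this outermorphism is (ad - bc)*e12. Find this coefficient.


The outermorphism of a linear map f sends e1^e2 to f(e1)^f(e2).
f(e1) = -2*e1 - 3*e2
f(e2) = 4*e1 + 2*e2
f(e1) ^ f(e2) = (-2*e1 - 3*e2) ^ (4*e1 + 2*e2)
= (-2)*2*e12 + (-3)*4*e21
= (-4 - (-12))*e12
= 8*e12
Coefficient = 8


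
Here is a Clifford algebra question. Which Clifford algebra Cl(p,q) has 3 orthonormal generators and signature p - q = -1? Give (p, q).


We need p + q = 3 and p - q = -1.
Adding: 2p = 3 + (-1) = 2, so p = 1.
Then q = 3 - 1 = 2.
(p, q) = (1, 2)


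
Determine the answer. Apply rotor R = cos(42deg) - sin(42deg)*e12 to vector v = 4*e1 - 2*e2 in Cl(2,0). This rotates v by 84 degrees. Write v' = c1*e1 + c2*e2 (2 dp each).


Rotor R = cos(42deg) - sin(42deg)*e12
Rotation angle theta = 2 * 42 = 84 degrees
v' = R*v*~R rotates v by theta.
cos(84deg) = 0.1045, sin(84deg) = 0.9945
v'_1 = 4*cos(84deg) - (-2)*sin(84deg)
= 4*0.1045 - (-2)*0.9945
= 2.41
v'_2 = 4*sin(84deg) + (-2)*cos(84deg)
= 4*0.9945 + (-2)*0.1045
= 3.77
v' = 2.41*e1 + 3.77*e2


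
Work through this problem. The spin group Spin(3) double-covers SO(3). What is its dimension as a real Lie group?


Spin(n) double-covers SO(n); both have Lie algebra so(n) of dimension n(n-1)/2.
n = 3
n(n-1) = 3 * 2 = 6
dim Spin(3) = 6/2 = 3


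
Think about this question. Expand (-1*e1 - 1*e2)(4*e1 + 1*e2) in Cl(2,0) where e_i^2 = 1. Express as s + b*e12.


Expand: (-1*e1 - 1*e2)(4*e1 + 1*e2)
= (-1)*4*e1e1 + (-1)*1*e1e2 + (-1)*4*e2e1 + (-1)*1*e2e2
Using e1^2 = e2^2 = 1, e2e1 = -e1e2:
Scalar part s = (-1)*4 + (-1)*1 = -4 + (-1) = -5
Bivector part b = (-1)*1 - (-1)*4 = -1 - (-4) = 3
uv = -5 + 3*e12


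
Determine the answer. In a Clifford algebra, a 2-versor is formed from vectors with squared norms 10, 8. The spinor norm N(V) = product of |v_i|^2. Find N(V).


Spinor norm N(V) = |v1|^2 * |v2|^2 * ... * |v2|^2
= 10 * 8
Running product: 10, 80
N(V) = 80


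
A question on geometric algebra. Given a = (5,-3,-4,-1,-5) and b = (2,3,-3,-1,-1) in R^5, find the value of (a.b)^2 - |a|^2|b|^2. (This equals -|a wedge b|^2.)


a . b = 5*2 + (-3)*3 + (-4)*(-3) + (-1)*(-1) + (-5)*(-1)
= 10 + (-9) + 12 + 1 + 5 = 19
|a|^2 = 5^2 + (-3)^2 + (-4)^2 + (-1)^2 + (-5)^2 = 76
|b|^2 = 2^2 + 3^2 + (-3)^2 + (-1)^2 + (-1)^2 = 24
(a.b)^2 = 19^2 = 361
|a|^2 * |b|^2 = 76 * 24 = 1824
Result = 361 - 1824 = -1463


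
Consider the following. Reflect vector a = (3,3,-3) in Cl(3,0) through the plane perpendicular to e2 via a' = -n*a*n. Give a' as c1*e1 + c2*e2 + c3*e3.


Reflection formula: a' = -n*a*n, with n = e2 (unit vector, n^2 = 1).
For reflection through hyperplane perp to e2:
The component along e2 flips sign, others stay.
a = (3, 3, -3)
a' = (3, -3, -3)
a' = 3*e1 - 3*e2 - 3*e3


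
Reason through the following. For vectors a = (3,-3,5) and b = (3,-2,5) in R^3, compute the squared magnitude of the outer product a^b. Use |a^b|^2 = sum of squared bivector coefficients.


a wedge b = (a1*b2 - a2*b1)*e12 + (a1*b3 - a3*b1)*e13 + (a2*b3 - a3*b2)*e23
e12 coeff: 3*(-2) - (-3)*3 = -6 - (-9) = 3
e13 coeff: 3*5 - 5*3 = 15 - 15 = 0
e23 coeff: (-3)*5 - 5*(-2) = -15 - (-10) = -5
|a wedge b|^2 = 3^2 + 0^2 + (-5)^2
= 9 + 0 + 25
= 34


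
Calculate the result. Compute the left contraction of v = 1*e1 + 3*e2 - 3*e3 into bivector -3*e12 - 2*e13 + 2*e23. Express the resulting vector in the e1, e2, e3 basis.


Left contraction v _| B = <vB>_1 (grade-1 part of the geometric product vB).
Using e1_|e12 = e2, e2_|e12 = -e1, e1_|e13 = e3, e3_|e13 = -e1, e2_|e23 = e3, e3_|e23 = -e2:
e1 coeff: -v2*b12 - v3*b13 = -(3)*(-3) - (-3)*(-2) = 3
e2 coeff: v1*b12 - v3*b23 = (1)*(-3) - (-3)*(2) = 3
e3 coeff: v1*b13 + v2*b23 = (1)*(-2) + (3)*(2) = 4
v _| B = 3*e1 + 3*e2 + 4*e3


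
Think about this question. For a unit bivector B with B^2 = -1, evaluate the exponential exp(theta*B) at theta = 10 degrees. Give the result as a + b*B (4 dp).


For a unit bivector B with B^2 = -1, the exponential series gives
e^(theta*B) = cos(theta) + sin(theta)*B (the GA analogue of Euler's formula).
theta = 10 degrees = 0.174533 rad
cos(10 deg) = 0.9848
sin(10 deg) = 0.1736
exp(theta*B) = 0.9848 + 0.1736*B


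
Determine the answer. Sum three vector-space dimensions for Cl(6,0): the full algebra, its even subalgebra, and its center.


n = 6 + 0 = 6
Total dim = 2^6 = 64
Even subalgebra dim = 2^5 = 32
n is even, so center dim = 1
Sum = 64 + 32 + 1 = 97


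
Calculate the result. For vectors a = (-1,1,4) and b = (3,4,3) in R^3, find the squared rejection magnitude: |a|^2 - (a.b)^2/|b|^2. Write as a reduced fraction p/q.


|a|^2 = (-1)^2 + 1^2 + 4^2 = 18
|b|^2 = 3^2 + 4^2 + 3^2 = 34
a . b = (-1)*3 + 1*4 + 4*3 = 13
(a.b)^2 = 13^2 = 169
|rej|^2 = 18 - 169/34
= (612 - 169)/34
= 443/34
In lowest terms: 443/34


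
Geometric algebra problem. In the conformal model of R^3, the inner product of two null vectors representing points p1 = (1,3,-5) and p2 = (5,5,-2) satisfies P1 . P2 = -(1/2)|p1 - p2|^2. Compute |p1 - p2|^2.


p1 - p2 = (-4, -2, -3)
|p1 - p2|^2 = (-4)^2 + (-2)^2 + (-3)^2
= 16 + 4 + 9
= 29


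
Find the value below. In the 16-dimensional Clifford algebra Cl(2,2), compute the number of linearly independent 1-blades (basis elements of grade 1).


Number of grade-k basis blades in Cl(p,q) with n = p + q is C(n, k).
n = 2 + 2 = 4
C(4, 1) = 4! / (1! * 3!)
= 24 / (1 * 6)
= 4


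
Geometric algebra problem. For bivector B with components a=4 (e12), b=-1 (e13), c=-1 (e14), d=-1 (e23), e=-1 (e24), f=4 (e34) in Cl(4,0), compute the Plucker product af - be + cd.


Plucker relation: af - be + cd
a*f = 4*4 = 16
b*e = (-1)*(-1) = 1
c*d = (-1)*(-1) = 1
af - be + cd = 16 - 1 + 1
= 16


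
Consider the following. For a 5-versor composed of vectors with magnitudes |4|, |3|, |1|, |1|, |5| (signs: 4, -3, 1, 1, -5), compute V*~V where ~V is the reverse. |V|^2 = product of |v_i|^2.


Each vector v_i has |v_i|^2 = s_i^2
Squared scales: 4^2 = 16, (-3)^2 = 9, 1^2 = 1, 1^2 = 1, (-5)^2 = 25
|V|^2 = 16 * 9 * 1 * 1 * 25
= 3600


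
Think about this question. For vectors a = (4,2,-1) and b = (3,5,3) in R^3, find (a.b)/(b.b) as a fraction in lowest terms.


Projection coefficient = (a . b) / (b . b)
a . b = 4*3 + 2*5 + (-1)*3
= 12 + 10 + (-3) = 19
b . b = 3^2 + 5^2 + 3^2
= 9 + 25 + 9 = 43
Coefficient = 19/43
In lowest terms: 19/43


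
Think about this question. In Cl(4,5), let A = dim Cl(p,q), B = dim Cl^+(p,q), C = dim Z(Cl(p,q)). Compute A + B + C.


n = 4 + 5 = 9
Total dim = 2^9 = 512
Even subalgebra dim = 2^8 = 256
n is odd, so center dim = 2
Sum = 512 + 256 + 2 = 770


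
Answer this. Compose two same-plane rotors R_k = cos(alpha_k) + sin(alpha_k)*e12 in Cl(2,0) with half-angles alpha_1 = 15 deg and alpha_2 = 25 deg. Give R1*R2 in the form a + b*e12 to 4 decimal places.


Same-plane rotors commute and their half-angles add:
R1*R2 = cos(a1 + a2) + sin(a1 + a2)*e12.
a1 + a2 = 15 + 25 = 40 deg
cos(40 deg) = 0.7660
sin(40 deg) = 0.6428
R1*R2 = 0.7660 + 0.6428*e12


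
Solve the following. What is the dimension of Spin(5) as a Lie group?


Spin(n) double-covers SO(n); both have Lie algebra so(n) of dimension n(n-1)/2.
n = 5
n(n-1) = 5 * 4 = 20
dim Spin(5) = 20/2 = 10


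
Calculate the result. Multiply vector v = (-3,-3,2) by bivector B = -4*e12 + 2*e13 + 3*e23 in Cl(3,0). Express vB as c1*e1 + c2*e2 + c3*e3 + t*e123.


vB has grade-1 (vector) and grade-3 (trivector) parts: vB = (v _| B) + (v ^ B).
Vector part <vB>_1:
  e1: -v2*b12 - v3*b13 = -(-3)*(-4) - (2)*(2) = -16
  e2: v1*b12 - v3*b23 = (-3)*(-4) - (2)*(3) = 6
  e3: v1*b13 + v2*b23 = (-3)*(2) + (-3)*(3) = -15
Trivector part <vB>_3:
  e123: v1*b23 - v2*b13 + v3*b12 = (-3)*(3) - (-3)*(2) + (2)*(-4) = -11
vB = -16*e1 + 6*e2 - 15*e3 - 11*e123


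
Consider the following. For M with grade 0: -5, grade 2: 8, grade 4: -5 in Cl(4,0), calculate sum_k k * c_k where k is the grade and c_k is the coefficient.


Grade-weighted sum = sum of grade_k * coefficient_k
0*(-5) = 0
2*8 = 16
4*(-5) = -20
Total = 0 + 16 + (-20) = -4


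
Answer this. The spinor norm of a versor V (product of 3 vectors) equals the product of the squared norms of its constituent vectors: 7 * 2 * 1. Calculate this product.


Spinor norm N(V) = |v1|^2 * |v2|^2 * ... * |v3|^2
= 7 * 2 * 1
Running product: 7, 14, 14
N(V) = 14


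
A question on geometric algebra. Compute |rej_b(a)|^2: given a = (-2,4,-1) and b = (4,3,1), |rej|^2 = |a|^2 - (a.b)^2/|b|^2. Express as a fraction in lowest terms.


|a|^2 = (-2)^2 + 4^2 + (-1)^2 = 21
|b|^2 = 4^2 + 3^2 + 1^2 = 26
a . b = (-2)*4 + 4*3 + (-1)*1 = 3
(a.b)^2 = 3^2 = 9
|rej|^2 = 21 - 9/26
= (546 - 9)/26
= 537/26
In lowest terms: 537/26


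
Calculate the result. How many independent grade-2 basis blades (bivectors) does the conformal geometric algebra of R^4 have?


The conformal model of R^4 uses Cl(5,1) with m = 4 + 2 = 6 generators.
Number of grade-2 blades = C(m, 2) = C(6, 2)
= 6*5/2 = 15


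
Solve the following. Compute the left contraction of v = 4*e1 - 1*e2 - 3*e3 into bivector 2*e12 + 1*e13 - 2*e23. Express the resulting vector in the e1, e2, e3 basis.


Left contraction v _| B = <vB>_1 (grade-1 part of the geometric product vB).
Using e1_|e12 = e2, e2_|e12 = -e1, e1_|e13 = e3, e3_|e13 = -e1, e2_|e23 = e3, e3_|e23 = -e2:
e1 coeff: -v2*b12 - v3*b13 = -(-1)*(2) - (-3)*(1) = 5
e2 coeff: v1*b12 - v3*b23 = (4)*(2) - (-3)*(-2) = 2
e3 coeff: v1*b13 + v2*b23 = (4)*(1) + (-1)*(-2) = 6
v _| B = 5*e1 + 2*e2 + 6*e3


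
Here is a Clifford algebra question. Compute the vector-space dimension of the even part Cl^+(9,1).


Even subalgebra dimension = 2^(n-1)
n = 9 + 1 = 10
2^(10 - 1) = 2^9 = 512
Verification: sum of C(10,k) for even k = 1 + 45 + 210 + 210 + 45 + 1 = 512
Result = 512


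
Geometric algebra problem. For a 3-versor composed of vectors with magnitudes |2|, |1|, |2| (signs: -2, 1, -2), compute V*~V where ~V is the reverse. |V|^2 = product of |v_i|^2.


Each vector v_i has |v_i|^2 = s_i^2
Squared scales: (-2)^2 = 4, 1^2 = 1, (-2)^2 = 4
|V|^2 = 4 * 1 * 4
= 16


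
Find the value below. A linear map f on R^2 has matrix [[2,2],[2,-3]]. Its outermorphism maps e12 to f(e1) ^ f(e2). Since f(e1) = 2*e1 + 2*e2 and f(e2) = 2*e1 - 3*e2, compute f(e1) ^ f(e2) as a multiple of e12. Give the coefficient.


The outermorphism of a linear map f sends e1^e2 to f(e1)^f(e2).
f(e1) = 2*e1 + 2*e2
f(e2) = 2*e1 - 3*e2
f(e1) ^ f(e2) = (2*e1 + 2*e2) ^ (2*e1 - 3*e2)
= 2*(-3)*e12 + 2*2*e21
= (-6 - 4)*e12
= -10*e12
Coefficient = -10


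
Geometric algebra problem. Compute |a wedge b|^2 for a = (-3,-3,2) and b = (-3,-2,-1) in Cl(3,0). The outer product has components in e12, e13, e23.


a wedge b = (a1*b2 - a2*b1)*e12 + (a1*b3 - a3*b1)*e13 + (a2*b3 - a3*b2)*e23
e12 coeff: (-3)*(-2) - (-3)*(-3) = 6 - 9 = -3
e13 coeff: (-3)*(-1) - 2*(-3) = 3 - (-6) = 9
e23 coeff: (-3)*(-1) - 2*(-2) = 3 - (-4) = 7
|a wedge b|^2 = (-3)^2 + 9^2 + 7^2
= 9 + 81 + 49
= 139


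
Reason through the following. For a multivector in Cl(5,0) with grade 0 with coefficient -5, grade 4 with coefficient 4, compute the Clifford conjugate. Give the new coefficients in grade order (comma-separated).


Clifford conjugate sign for grade k: (-1)^(k(k+1)/2)
Grade 0: (-1)^(0*1/2) = (-1)^0 = 1, coeff -5 -> -5
Grade 4: (-1)^(4*5/2) = (-1)^10 = 1, coeff 4 -> 4
Conjugated coefficients: -5, 4


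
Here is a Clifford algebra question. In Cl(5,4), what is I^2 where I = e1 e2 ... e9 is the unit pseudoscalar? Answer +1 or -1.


The pseudoscalar I = e1...e_n (product of all n generators) of Cl(p,q) satisfies I^2 = (-1)^(q + n(n-1)/2).
p = 5, q = 4, n = p + q = 9
n(n-1)/2 = 9 * 8 / 2 = 36
Exponent = q + n(n-1)/2 = 4 + 36 = 40
I^2 = (-1)^40 = +1


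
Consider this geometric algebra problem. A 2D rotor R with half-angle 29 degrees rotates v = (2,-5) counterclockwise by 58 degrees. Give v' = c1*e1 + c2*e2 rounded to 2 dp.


Rotor R = cos(29deg) - sin(29deg)*e12
Rotation angle theta = 2 * 29 = 58 degrees
v' = R*v*~R rotates v by theta.
cos(58deg) = 0.5299, sin(58deg) = 0.8480
v'_1 = 2*cos(58deg) - (-5)*sin(58deg)
= 2*0.5299 - (-5)*0.8480
= 5.30
v'_2 = 2*sin(58deg) + (-5)*cos(58deg)
= 2*0.8480 + (-5)*0.5299
= -0.95
v' = 5.30*e1 - 0.95*e2


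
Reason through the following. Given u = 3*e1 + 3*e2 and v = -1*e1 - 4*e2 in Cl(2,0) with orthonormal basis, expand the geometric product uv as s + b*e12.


Expand: (3*e1 + 3*e2)(-1*e1 - 4*e2)
= 3*(-1)*e1e1 + 3*(-4)*e1e2 + 3*(-1)*e2e1 + 3*(-4)*e2e2
Using e1^2 = e2^2 = 1, e2e1 = -e1e2:
Scalar part s = 3*(-1) + 3*(-4) = -3 + (-12) = -15
Bivector part b = 3*(-4) - 3*(-1) = -12 - (-3) = -9
uv = -15 - 9*e12


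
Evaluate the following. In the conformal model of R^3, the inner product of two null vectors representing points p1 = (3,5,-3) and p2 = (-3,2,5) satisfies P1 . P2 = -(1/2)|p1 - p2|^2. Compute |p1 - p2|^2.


p1 - p2 = (6, 3, -8)
|p1 - p2|^2 = 6^2 + 3^2 + (-8)^2
= 36 + 9 + 64
= 109


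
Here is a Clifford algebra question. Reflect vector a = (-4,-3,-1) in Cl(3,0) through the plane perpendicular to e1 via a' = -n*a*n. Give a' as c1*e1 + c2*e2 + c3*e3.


Reflection formula: a' = -n*a*n, with n = e1 (unit vector, n^2 = 1).
For reflection through hyperplane perp to e1:
The component along e1 flips sign, others stay.
a = (-4, -3, -1)
a' = (4, -3, -1)
a' = 4*e1 - 3*e2 - 1*e3


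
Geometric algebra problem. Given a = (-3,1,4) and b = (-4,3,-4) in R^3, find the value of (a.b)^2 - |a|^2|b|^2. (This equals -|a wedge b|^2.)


a . b = (-3)*(-4) + 1*3 + 4*(-4)
= 12 + 3 + (-16) = -1
|a|^2 = (-3)^2 + 1^2 + 4^2 = 26
|b|^2 = (-4)^2 + 3^2 + (-4)^2 = 41
(a.b)^2 = (-1)^2 = 1
|a|^2 * |b|^2 = 26 * 41 = 1066
Result = 1 - 1066 = -1065
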